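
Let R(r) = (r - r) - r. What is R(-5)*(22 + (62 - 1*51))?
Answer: 165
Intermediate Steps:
R(r) = -r (R(r) = 0 - r = -r)
R(-5)*(22 + (62 - 1*51)) = (-1*(-5))*(22 + (62 - 1*51)) = 5*(22 + (62 - 51)) = 5*(22 + 11) = 5*33 = 165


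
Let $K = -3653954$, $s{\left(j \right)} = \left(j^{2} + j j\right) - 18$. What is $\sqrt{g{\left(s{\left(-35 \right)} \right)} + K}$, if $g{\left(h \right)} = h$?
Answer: $i \sqrt{3651522} \approx 1910.9 i$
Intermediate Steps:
$s{\left(j \right)} = -18 + 2 j^{2}$ ($s{\left(j \right)} = \left(j^{2} + j^{2}\right) - 18 = 2 j^{2} - 18 = -18 + 2 j^{2}$)
$\sqrt{g{\left(s{\left(-35 \right)} \right)} + K} = \sqrt{\left(-18 + 2 \left(-35\right)^{2}\right) - 3653954} = \sqrt{\left(-18 + 2 \cdot 1225\right) - 3653954} = \sqrt{\left(-18 + 2450\right) - 3653954} = \sqrt{2432 - 3653954} = \sqrt{-3651522} = i \sqrt{3651522}$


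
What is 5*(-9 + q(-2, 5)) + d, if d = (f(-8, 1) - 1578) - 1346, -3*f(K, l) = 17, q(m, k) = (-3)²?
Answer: -8789/3 ≈ -2929.7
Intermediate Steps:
q(m, k) = 9
f(K, l) = -17/3 (f(K, l) = -⅓*17 = -17/3)
d = -8789/3 (d = (-17/3 - 1578) - 1346 = -4751/3 - 1346 = -8789/3 ≈ -2929.7)
5*(-9 + q(-2, 5)) + d = 5*(-9 + 9) - 8789/3 = 5*0 - 8789/3 = 0 - 8789/3 = -8789/3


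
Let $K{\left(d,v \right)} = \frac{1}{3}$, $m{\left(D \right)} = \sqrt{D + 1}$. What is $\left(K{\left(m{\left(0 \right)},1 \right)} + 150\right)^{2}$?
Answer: $\frac{203401}{9} \approx 22600.0$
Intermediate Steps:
$m{\left(D \right)} = \sqrt{1 + D}$
$K{\left(d,v \right)} = \frac{1}{3}$
$\left(K{\left(m{\left(0 \right)},1 \right)} + 150\right)^{2} = \left(\frac{1}{3} + 150\right)^{2} = \left(\frac{451}{3}\right)^{2} = \frac{203401}{9}$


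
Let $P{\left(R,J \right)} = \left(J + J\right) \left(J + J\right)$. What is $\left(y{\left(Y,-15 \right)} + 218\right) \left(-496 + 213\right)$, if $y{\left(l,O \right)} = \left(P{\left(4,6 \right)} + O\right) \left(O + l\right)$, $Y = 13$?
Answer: $11320$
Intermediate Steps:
$P{\left(R,J \right)} = 4 J^{2}$ ($P{\left(R,J \right)} = 2 J 2 J = 4 J^{2}$)
$y{\left(l,O \right)} = \left(144 + O\right) \left(O + l\right)$ ($y{\left(l,O \right)} = \left(4 \cdot 6^{2} + O\right) \left(O + l\right) = \left(4 \cdot 36 + O\right) \left(O + l\right) = \left(144 + O\right) \left(O + l\right)$)
$\left(y{\left(Y,-15 \right)} + 218\right) \left(-496 + 213\right) = \left(\left(\left(-15\right)^{2} + 144 \left(-15\right) + 144 \cdot 13 - 195\right) + 218\right) \left(-496 + 213\right) = \left(\left(225 - 2160 + 1872 - 195\right) + 218\right) \left(-283\right) = \left(-258 + 218\right) \left(-283\right) = \left(-40\right) \left(-283\right) = 11320$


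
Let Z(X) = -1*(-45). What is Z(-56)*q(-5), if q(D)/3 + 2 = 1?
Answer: -135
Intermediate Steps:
Z(X) = 45
q(D) = -3 (q(D) = -6 + 3*1 = -6 + 3 = -3)
Z(-56)*q(-5) = 45*(-3) = -135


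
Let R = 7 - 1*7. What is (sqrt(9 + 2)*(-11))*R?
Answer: 0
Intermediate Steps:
R = 0 (R = 7 - 7 = 0)
(sqrt(9 + 2)*(-11))*R = (sqrt(9 + 2)*(-11))*0 = (sqrt(11)*(-11))*0 = -11*sqrt(11)*0 = 0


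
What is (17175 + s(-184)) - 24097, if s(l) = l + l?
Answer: -7290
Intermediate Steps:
s(l) = 2*l
(17175 + s(-184)) - 24097 = (17175 + 2*(-184)) - 24097 = (17175 - 368) - 24097 = 16807 - 24097 = -7290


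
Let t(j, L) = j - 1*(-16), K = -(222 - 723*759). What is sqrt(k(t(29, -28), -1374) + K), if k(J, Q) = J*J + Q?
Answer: sqrt(549186) ≈ 741.07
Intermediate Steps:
K = 548535 (K = -(222 - 548757) = -1*(-548535) = 548535)
t(j, L) = 16 + j (t(j, L) = j + 16 = 16 + j)
k(J, Q) = Q + J**2 (k(J, Q) = J**2 + Q = Q + J**2)
sqrt(k(t(29, -28), -1374) + K) = sqrt((-1374 + (16 + 29)**2) + 548535) = sqrt((-1374 + 45**2) + 548535) = sqrt((-1374 + 2025) + 548535) = sqrt(651 + 548535) = sqrt(549186)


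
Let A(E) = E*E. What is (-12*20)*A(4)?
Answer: -3840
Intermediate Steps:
A(E) = E²
(-12*20)*A(4) = -12*20*4² = -240*16 = -3840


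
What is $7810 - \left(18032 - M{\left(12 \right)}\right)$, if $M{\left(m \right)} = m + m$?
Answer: $-10198$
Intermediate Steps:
$M{\left(m \right)} = 2 m$
$7810 - \left(18032 - M{\left(12 \right)}\right) = 7810 - \left(18032 - 2 \cdot 12\right) = 7810 - \left(18032 - 24\right) = 7810 - 18008 = -10198$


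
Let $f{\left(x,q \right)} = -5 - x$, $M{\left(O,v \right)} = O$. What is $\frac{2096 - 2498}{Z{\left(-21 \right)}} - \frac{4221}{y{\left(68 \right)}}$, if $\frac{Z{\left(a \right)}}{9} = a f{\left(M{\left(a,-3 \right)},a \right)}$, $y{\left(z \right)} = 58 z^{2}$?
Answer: $\frac{1980185}{16896096} \approx 0.1172$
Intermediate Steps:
$Z{\left(a \right)} = 9 a \left(-5 - a\right)$
$\frac{2096 - 2498}{Z{\left(-21 \right)}} - \frac{4221}{y{\left(68 \right)}} = \frac{2096 - 2498}{\left(-9\right) \left(-21\right) \left(5 - 21\right)} - \frac{4221}{58 \cdot 68^{2}} = \frac{2096 - 2498}{\left(-9\right) \left(-21\right) \left(-16\right)} - \frac{4221}{58 \cdot 4624} = - \frac{402}{-3024} - \frac{4221}{268192} = \left(-402\right) \left(- \frac{1}{3024}\right) - \frac{4221}{268192} = \frac{67}{504} - \frac{4221}{268192} = \frac{1980185}{16896096}$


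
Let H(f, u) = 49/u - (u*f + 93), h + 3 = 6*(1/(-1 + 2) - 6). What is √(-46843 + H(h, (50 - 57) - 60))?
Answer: 7*I*√4502534/67 ≈ 221.69*I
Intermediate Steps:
h = -33 (h = -3 + 6*(1/(-1 + 2) - 6) = -3 + 6*(1/1 - 6) = -3 + 6*(1 - 6) = -3 + 6*(-5) = -3 - 30 = -33)
H(f, u) = -93 + 49/u - f*u (H(f, u) = 49/u - (f*u + 93) = 49/u - (93 + f*u) = 49/u + (-93 - f*u) = -93 + 49/u - f*u)
√(-46843 + H(h, (50 - 57) - 60)) = √(-46843 + (-93 + 49/((50 - 57) - 60) - 1*(-33)*((50 - 57) - 60))) = √(-46843 + (-93 + 49/(-7 - 60) - 1*(-33)*(-7 - 60))) = √(-46843 + (-93 + 49/(-67) - 1*(-33)*(-67))) = √(-46843 + (-93 + 49*(-1/67) - 2211)) = √(-46843 + (-93 - 49/67 - 2211)) = √(-46843 - 154417/67) = √(-3292898/67) = 7*I*√4502534/67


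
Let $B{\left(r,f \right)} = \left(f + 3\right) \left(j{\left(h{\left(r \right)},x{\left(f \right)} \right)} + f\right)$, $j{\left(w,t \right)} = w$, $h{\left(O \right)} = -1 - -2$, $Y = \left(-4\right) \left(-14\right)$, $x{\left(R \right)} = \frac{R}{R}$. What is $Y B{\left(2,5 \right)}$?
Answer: $2688$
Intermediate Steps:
$x{\left(R \right)} = 1$
$Y = 56$
$h{\left(O \right)} = 1$ ($h{\left(O \right)} = -1 + 2 = 1$)
$B{\left(r,f \right)} = \left(1 + f\right) \left(3 + f\right)$ ($B{\left(r,f \right)} = \left(f + 3\right) \left(1 + f\right) = \left(3 + f\right) \left(1 + f\right) = \left(1 + f\right) \left(3 + f\right)$)
$Y B{\left(2,5 \right)} = 56 \left(3 + 5^{2} + 4 \cdot 5\right) = 56 \left(3 + 25 + 20\right) = 56 \cdot 48 = 2688$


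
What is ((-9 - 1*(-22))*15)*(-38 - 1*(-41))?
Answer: 585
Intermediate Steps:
((-9 - 1*(-22))*15)*(-38 - 1*(-41)) = ((-9 + 22)*15)*(-38 + 41) = (13*15)*3 = 195*3 = 585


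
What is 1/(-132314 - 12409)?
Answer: -1/144723 ≈ -6.9098e-6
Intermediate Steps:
1/(-132314 - 12409) = 1/(-144723) = -1/144723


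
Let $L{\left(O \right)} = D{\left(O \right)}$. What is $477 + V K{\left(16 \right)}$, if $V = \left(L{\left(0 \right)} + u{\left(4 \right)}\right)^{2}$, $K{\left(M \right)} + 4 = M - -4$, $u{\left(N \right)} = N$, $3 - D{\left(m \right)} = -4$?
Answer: $2413$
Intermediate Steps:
$D{\left(m \right)} = 7$ ($D{\left(m \right)} = 3 - -4 = 3 + 4 = 7$)
$L{\left(O \right)} = 7$
$K{\left(M \right)} = M$ ($K{\left(M \right)} = -4 + \left(M - -4\right) = -4 + \left(M + 4\right) = -4 + \left(4 + M\right) = M$)
$V = 121$ ($V = \left(7 + 4\right)^{2} = 11^{2} = 121$)
$477 + V K{\left(16 \right)} = 477 + 121 \cdot 16 = 477 + 1936 = 2413$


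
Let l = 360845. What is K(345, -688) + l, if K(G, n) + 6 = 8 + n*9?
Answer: 354655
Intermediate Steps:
K(G, n) = 2 + 9*n (K(G, n) = -6 + (8 + n*9) = -6 + (8 + 9*n) = 2 + 9*n)
K(345, -688) + l = (2 + 9*(-688)) + 360845 = (2 - 6192) + 360845 = -6190 + 360845 = 354655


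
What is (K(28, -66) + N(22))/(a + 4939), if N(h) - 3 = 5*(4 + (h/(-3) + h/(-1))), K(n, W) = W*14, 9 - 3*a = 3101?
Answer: -449/1675 ≈ -0.26806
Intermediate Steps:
a = -3092/3 (a = 3 - ⅓*3101 = 3 - 3101/3 = -3092/3 ≈ -1030.7)
K(n, W) = 14*W
N(h) = 23 - 20*h/3 (N(h) = 3 + 5*(4 + (h/(-3) + h/(-1))) = 3 + 5*(4 + (h*(-⅓) + h*(-1))) = 3 + 5*(4 + (-h/3 - h)) = 3 + 5*(4 - 4*h/3) = 3 + (20 - 20*h/3) = 23 - 20*h/3)
(K(28, -66) + N(22))/(a + 4939) = (14*(-66) + (23 - 20/3*22))/(-3092/3 + 4939) = (-924 + (23 - 440/3))/(11725/3) = (-924 - 371/3)*(3/11725) = -3143/3*3/11725 = -449/1675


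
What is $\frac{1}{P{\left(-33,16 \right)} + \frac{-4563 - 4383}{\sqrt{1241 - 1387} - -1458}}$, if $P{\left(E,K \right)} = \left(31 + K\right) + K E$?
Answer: $\frac{- \sqrt{146} + 1458 i}{- 710244 i + 481 \sqrt{146}} \approx -0.0020528 - 2.1427 \cdot 10^{-7} i$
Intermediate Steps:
$P{\left(E,K \right)} = 31 + K + E K$ ($P{\left(E,K \right)} = \left(31 + K\right) + E K = 31 + K + E K$)
$\frac{1}{P{\left(-33,16 \right)} + \frac{-4563 - 4383}{\sqrt{1241 - 1387} - -1458}} = \frac{1}{\left(31 + 16 - 528\right) + \frac{-4563 - 4383}{\sqrt{1241 - 1387} - -1458}} = \frac{1}{\left(31 + 16 - 528\right) - \frac{8946}{\sqrt{-146} + 1458}} = \frac{1}{-481 - \frac{8946}{i \sqrt{146} + 1458}} = \frac{1}{-481 - \frac{8946}{1458 + i \sqrt{146}}}$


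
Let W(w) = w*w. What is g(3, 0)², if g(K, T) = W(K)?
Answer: 81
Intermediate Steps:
W(w) = w²
g(K, T) = K²
g(3, 0)² = (3²)² = 9² = 81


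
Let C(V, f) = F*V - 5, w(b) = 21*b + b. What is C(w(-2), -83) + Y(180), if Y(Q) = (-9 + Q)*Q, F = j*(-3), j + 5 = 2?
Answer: 30379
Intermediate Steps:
j = -3 (j = -5 + 2 = -3)
F = 9 (F = -3*(-3) = 9)
w(b) = 22*b
Y(Q) = Q*(-9 + Q)
C(V, f) = -5 + 9*V (C(V, f) = 9*V - 5 = -5 + 9*V)
C(w(-2), -83) + Y(180) = (-5 + 9*(22*(-2))) + 180*(-9 + 180) = (-5 + 9*(-44)) + 180*171 = (-5 - 396) + 30780 = -401 + 30780 = 30379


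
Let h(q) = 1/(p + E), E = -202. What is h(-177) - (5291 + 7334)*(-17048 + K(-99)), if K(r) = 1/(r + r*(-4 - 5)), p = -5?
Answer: 1306882535179/6072 ≈ 2.1523e+8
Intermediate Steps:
h(q) = -1/207 (h(q) = 1/(-5 - 202) = 1/(-207) = -1/207)
K(r) = -1/(8*r) (K(r) = 1/(r + r*(-9)) = 1/(r - 9*r) = 1/(-8*r) = -1/(8*r))
h(-177) - (5291 + 7334)*(-17048 + K(-99)) = -1/207 - (5291 + 7334)*(-17048 - 1/8/(-99)) = -1/207 - 12625*(-17048 - 1/8*(-1/99)) = -1/207 - 12625*(-17048 + 1/792) = -1/207 - 12625*(-13502015)/792 = -1/207 - 1*(-170462939375/792) = -1/207 + 170462939375/792 = 1306882535179/6072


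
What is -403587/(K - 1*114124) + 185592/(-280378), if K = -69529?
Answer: 39536194155/25746130417 ≈ 1.5356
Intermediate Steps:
-403587/(K - 1*114124) + 185592/(-280378) = -403587/(-69529 - 1*114124) + 185592/(-280378) = -403587/(-69529 - 114124) + 185592*(-1/280378) = -403587/(-183653) - 92796/140189 = -403587*(-1/183653) - 92796/140189 = 403587/183653 - 92796/140189 = 39536194155/25746130417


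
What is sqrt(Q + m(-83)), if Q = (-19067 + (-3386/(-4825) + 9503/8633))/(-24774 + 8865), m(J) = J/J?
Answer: sqrt(38616130018418051602227)/132535413105 ≈ 1.4827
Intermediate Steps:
m(J) = 1
Q = 794146024762/662677065525 (Q = (-19067 + (-3386*(-1/4825) + 9503*(1/8633)))/(-15909) = (-19067 + (3386/4825 + 9503/8633))*(-1/15909) = (-19067 + 75083313/41654225)*(-1/15909) = -794146024762/41654225*(-1/15909) = 794146024762/662677065525 ≈ 1.1984)
sqrt(Q + m(-83)) = sqrt(794146024762/662677065525 + 1) = sqrt(1456823090287/662677065525) = sqrt(38616130018418051602227)/132535413105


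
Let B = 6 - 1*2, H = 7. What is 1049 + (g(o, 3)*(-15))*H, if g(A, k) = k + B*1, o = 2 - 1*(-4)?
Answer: 314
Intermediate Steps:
o = 6 (o = 2 + 4 = 6)
B = 4 (B = 6 - 2 = 4)
g(A, k) = 4 + k (g(A, k) = k + 4*1 = k + 4 = 4 + k)
1049 + (g(o, 3)*(-15))*H = 1049 + ((4 + 3)*(-15))*7 = 1049 + (7*(-15))*7 = 1049 - 105*7 = 1049 - 735 = 314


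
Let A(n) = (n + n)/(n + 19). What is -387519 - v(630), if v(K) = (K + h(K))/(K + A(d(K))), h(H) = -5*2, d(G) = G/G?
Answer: -2441763419/6301 ≈ -3.8752e+5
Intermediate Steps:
d(G) = 1
h(H) = -10
A(n) = 2*n/(19 + n) (A(n) = (2*n)/(19 + n) = 2*n/(19 + n))
v(K) = (-10 + K)/(⅒ + K) (v(K) = (K - 10)/(K + 2*1/(19 + 1)) = (-10 + K)/(K + 2*1/20) = (-10 + K)/(K + 2*1*(1/20)) = (-10 + K)/(K + ⅒) = (-10 + K)/(⅒ + K))
-387519 - v(630) = -387519 - 10*(-10 + 630)/(1 + 10*630) = -387519 - 10*620/(1 + 6300) = -387519 - 10*620/6301 = -387519 - 1*6200/6301 = -387519 - 6200/6301 = -2441763419/6301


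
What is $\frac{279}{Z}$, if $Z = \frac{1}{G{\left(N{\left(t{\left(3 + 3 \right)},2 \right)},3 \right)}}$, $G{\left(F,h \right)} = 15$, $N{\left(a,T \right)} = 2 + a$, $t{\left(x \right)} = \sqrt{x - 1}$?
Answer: $4185$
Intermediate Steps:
$t{\left(x \right)} = \sqrt{-1 + x}$
$Z = \frac{1}{15} \approx 0.066667$
$\frac{279}{Z} = 279 \frac{1}{\frac{1}{15}} = 279 \cdot 15 = 4185$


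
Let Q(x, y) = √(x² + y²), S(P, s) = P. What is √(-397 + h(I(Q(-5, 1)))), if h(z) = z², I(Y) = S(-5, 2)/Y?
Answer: I*√267722/26 ≈ 19.901*I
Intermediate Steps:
I(Y) = -5/Y
√(-397 + h(I(Q(-5, 1)))) = √(-397 + (-5/√((-5)² + 1²))²) = √(-397 + (-5/√(25 + 1))²) = √(-397 + (-5*√26/26)²) = √(-397 + 25/26) = √(-10297/26) = I*√267722/26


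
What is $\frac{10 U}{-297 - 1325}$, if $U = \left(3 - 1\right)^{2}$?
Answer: $- \frac{20}{811} \approx -0.024661$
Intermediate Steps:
$U = 4$ ($U = 2^{2} = 4$)
$\frac{10 U}{-297 - 1325} = \frac{10 \cdot 4}{-297 - 1325} = \frac{40}{-1622} = 40 \left(- \frac{1}{1622}\right) = - \frac{20}{811}$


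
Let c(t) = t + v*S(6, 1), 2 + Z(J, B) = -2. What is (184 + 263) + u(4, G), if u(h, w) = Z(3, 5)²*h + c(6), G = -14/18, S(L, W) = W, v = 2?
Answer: 519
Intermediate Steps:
Z(J, B) = -4 (Z(J, B) = -2 - 2 = -4)
c(t) = 2 + t (c(t) = t + 2*1 = t + 2 = 2 + t)
G = -7/9 (G = -14*1/18 = -7/9 ≈ -0.77778)
u(h, w) = 8 + 16*h (u(h, w) = (-4)²*h + (2 + 6) = 16*h + 8 = 8 + 16*h)
(184 + 263) + u(4, G) = (184 + 263) + (8 + 16*4) = 447 + (8 + 64) = 447 + 72 = 519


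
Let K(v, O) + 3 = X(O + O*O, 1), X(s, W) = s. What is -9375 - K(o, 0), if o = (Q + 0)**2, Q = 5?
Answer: -9372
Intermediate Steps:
o = 25 (o = (5 + 0)**2 = 5**2 = 25)
K(v, O) = -3 + O + O**2 (K(v, O) = -3 + (O + O*O) = -3 + (O + O**2) = -3 + O + O**2)
-9375 - K(o, 0) = -9375 - (-3 + 0*(1 + 0)) = -9375 - (-3 + 0*1) = -9375 - (-3 + 0) = -9375 - 1*(-3) = -9375 + 3 = -9372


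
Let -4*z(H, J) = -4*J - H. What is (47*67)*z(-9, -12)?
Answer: -179493/4 ≈ -44873.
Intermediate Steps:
z(H, J) = J + H/4 (z(H, J) = -(-4*J - H)/4 = -(-H - 4*J)/4 = J + H/4)
(47*67)*z(-9, -12) = (47*67)*(-12 + (1/4)*(-9)) = 3149*(-12 - 9/4) = 3149*(-57/4) = -179493/4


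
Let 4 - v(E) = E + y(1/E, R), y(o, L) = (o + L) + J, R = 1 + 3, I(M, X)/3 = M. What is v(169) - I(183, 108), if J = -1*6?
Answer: -120329/169 ≈ -712.01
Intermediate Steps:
I(M, X) = 3*M
J = -6
R = 4
y(o, L) = -6 + L + o (y(o, L) = (o + L) - 6 = (L + o) - 6 = -6 + L + o)
v(E) = 6 - E - 1/E (v(E) = 4 - (E + (-6 + 4 + 1/E)) = 4 - (E + (-2 + 1/E)) = 4 - (-2 + E + 1/E) = 4 + (2 - E - 1/E) = 6 - E - 1/E)
v(169) - I(183, 108) = (6 - 1*169 - 1/169) - 3*183 = (6 - 169 - 1*1/169) - 1*549 = (6 - 169 - 1/169) - 549 = -27548/169 - 549 = -120329/169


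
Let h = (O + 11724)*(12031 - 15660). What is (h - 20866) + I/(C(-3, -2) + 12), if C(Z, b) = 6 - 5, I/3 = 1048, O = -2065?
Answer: -455950757/13 ≈ -3.5073e+7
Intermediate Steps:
I = 3144 (I = 3*1048 = 3144)
C(Z, b) = 1
h = -35052511 (h = (-2065 + 11724)*(12031 - 15660) = 9659*(-3629) = -35052511)
(h - 20866) + I/(C(-3, -2) + 12) = (-35052511 - 20866) + 3144/(1 + 12) = -35073377 + 3144/13 = -455950757/13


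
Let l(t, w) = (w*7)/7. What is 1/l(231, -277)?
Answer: -1/277 ≈ -0.0036101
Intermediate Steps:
l(t, w) = w (l(t, w) = (7*w)*(⅐) = w)
1/l(231, -277) = 1/(-277) = -1/277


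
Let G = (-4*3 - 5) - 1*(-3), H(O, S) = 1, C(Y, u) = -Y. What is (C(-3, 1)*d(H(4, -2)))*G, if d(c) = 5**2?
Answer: -1050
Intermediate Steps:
d(c) = 25
G = -14 (G = (-12 - 5) + 3 = -17 + 3 = -14)
(C(-3, 1)*d(H(4, -2)))*G = (-1*(-3)*25)*(-14) = (3*25)*(-14) = 75*(-14) = -1050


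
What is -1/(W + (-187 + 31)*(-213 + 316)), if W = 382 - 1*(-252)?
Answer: 1/15434 ≈ 6.4792e-5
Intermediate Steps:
W = 634 (W = 382 + 252 = 634)
-1/(W + (-187 + 31)*(-213 + 316)) = -1/(634 + (-187 + 31)*(-213 + 316)) = -1/(634 - 156*103) = -1/(634 - 16068) = -1/(-15434) = -1*(-1/15434) = 1/15434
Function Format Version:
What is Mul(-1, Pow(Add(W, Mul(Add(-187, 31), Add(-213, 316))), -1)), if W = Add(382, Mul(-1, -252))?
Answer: Rational(1, 15434) ≈ 6.4792e-5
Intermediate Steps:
W = 634 (W = Add(382, 252) = 634)
Mul(-1, Pow(Add(W, Mul(Add(-187, 31), Add(-213, 316))), -1)) = Mul(-1, Pow(Add(634, Mul(Add(-187, 31), Add(-213, 316))), -1)) = Mul(-1, Pow(Add(634, Mul(-156, 103)), -1)) = Mul(-1, Pow(Add(634, -16068), -1)) = Mul(-1, Pow(-15434, -1)) = Mul(-1, Rational(-1, 15434)) = Rational(1, 15434)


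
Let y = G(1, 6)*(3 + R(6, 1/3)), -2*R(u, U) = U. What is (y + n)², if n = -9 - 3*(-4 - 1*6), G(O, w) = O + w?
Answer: 60025/36 ≈ 1667.4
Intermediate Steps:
R(u, U) = -U/2
n = 21 (n = -9 - 3*(-4 - 6) = -9 - 3*(-10) = -9 + 30 = 21)
y = 119/6 (y = (1 + 6)*(3 - ½/3) = 7*(3 - ½*⅓) = 7*(3 - ⅙) = 7*(17/6) = 119/6 ≈ 19.833)
(y + n)² = (119/6 + 21)² = (245/6)² = 60025/36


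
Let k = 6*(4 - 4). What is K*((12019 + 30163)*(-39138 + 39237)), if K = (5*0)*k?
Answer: 0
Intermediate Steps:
k = 0 (k = 6*0 = 0)
K = 0 (K = (5*0)*0 = 0*0 = 0)
K*((12019 + 30163)*(-39138 + 39237)) = 0*((12019 + 30163)*(-39138 + 39237)) = 0*(42182*99) = 0*4176018 = 0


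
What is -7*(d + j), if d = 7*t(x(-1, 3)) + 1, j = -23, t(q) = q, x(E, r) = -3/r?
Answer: 203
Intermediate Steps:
d = -6 (d = 7*(-3/3) + 1 = 7*(-3*⅓) + 1 = 7*(-1) + 1 = -7 + 1 = -6)
-7*(d + j) = -7*(-6 - 23) = -7*(-29) = 203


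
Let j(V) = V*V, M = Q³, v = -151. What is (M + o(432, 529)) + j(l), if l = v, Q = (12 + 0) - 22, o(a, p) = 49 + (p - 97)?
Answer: 22282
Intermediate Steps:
o(a, p) = -48 + p (o(a, p) = 49 + (-97 + p) = -48 + p)
Q = -10 (Q = 12 - 22 = -10)
l = -151
M = -1000 (M = (-10)³ = -1000)
j(V) = V²
(M + o(432, 529)) + j(l) = (-1000 + (-48 + 529)) + (-151)² = (-1000 + 481) + 22801 = -519 + 22801 = 22282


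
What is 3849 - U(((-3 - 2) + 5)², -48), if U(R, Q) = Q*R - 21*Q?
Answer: 2841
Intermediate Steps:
U(R, Q) = -21*Q + Q*R
3849 - U(((-3 - 2) + 5)², -48) = 3849 - (-48)*(-21 + ((-3 - 2) + 5)²) = 3849 - (-48)*(-21 + (-5 + 5)²) = 3849 - (-48)*(-21 + 0²) = 3849 - (-48)*(-21 + 0) = 3849 - (-48)*(-21) = 3849 - 1*1008 = 3849 - 1008 = 2841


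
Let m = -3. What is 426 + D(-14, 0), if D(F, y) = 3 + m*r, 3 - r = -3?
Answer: 411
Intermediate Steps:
r = 6 (r = 3 - 1*(-3) = 3 + 3 = 6)
D(F, y) = -15 (D(F, y) = 3 - 3*6 = 3 - 18 = -15)
426 + D(-14, 0) = 426 - 15 = 411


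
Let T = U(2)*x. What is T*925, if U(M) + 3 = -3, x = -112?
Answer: 621600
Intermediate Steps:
U(M) = -6 (U(M) = -3 - 3 = -6)
T = 672 (T = -6*(-112) = 672)
T*925 = 672*925 = 621600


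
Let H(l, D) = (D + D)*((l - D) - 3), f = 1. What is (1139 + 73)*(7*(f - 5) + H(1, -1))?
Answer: -31512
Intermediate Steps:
H(l, D) = 2*D*(-3 + l - D) (H(l, D) = (2*D)*(-3 + l - D) = 2*D*(-3 + l - D))
(1139 + 73)*(7*(f - 5) + H(1, -1)) = (1139 + 73)*(7*(1 - 5) + 2*(-1)*(-3 + 1 - 1*(-1))) = 1212*(7*(-4) + 2*(-1)*(-3 + 1 + 1)) = 1212*(-28 + 2*(-1)*(-1)) = 1212*(-28 + 2) = 1212*(-26) = -31512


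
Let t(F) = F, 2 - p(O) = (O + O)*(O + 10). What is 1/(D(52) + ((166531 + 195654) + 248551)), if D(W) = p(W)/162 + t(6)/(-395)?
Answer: 31995/19539224749 ≈ 1.6375e-6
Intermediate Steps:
p(O) = 2 - 2*O*(10 + O) (p(O) = 2 - (O + O)*(O + 10) = 2 - 2*O*(10 + O))
D(W) = -91/31995 - 10*W/81 - W²/81 (D(W) = (2 - 20*W - 2*W²)/162 + 6/(-395) = (2 - 20*W - 2*W²)*(1/162) + 6*(-1/395) = (1/81 - 10*W/81 - W²/81) - 6/395 = -91/31995 - 10*W/81 - W²/81)
1/(D(52) + ((166531 + 195654) + 248551)) = 1/((-91/31995 - 10/81*52 - 1/81*52²) + ((166531 + 195654) + 248551)) = 1/((-91/31995 - 520/81 - 1/81*2704) + (362185 + 248551)) = 1/((-91/31995 - 520/81 - 2704/81) + 610736) = 1/(-1273571/31995 + 610736) = 1/(19539224749/31995) = 31995/19539224749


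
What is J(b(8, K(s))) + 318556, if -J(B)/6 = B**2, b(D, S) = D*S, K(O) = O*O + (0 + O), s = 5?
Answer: -27044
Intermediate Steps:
K(O) = O + O**2 (K(O) = O**2 + O = O + O**2)
J(B) = -6*B**2
J(b(8, K(s))) + 318556 = -6*1600*(1 + 5)**2 + 318556 = -6*(8*(5*6))**2 + 318556 = -6*(8*30)**2 + 318556 = -6*240**2 + 318556 = -6*57600 + 318556 = -345600 + 318556 = -27044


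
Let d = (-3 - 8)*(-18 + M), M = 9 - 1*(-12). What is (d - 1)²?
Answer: 1156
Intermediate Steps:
M = 21 (M = 9 + 12 = 21)
d = -33 (d = (-3 - 8)*(-18 + 21) = -11*3 = -33)
(d - 1)² = (-33 - 1)² = (-34)² = 1156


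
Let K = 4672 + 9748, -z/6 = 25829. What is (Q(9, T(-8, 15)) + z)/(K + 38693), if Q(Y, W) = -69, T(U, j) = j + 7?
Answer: -155043/53113 ≈ -2.9191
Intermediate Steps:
T(U, j) = 7 + j
z = -154974 (z = -6*25829 = -154974)
K = 14420
(Q(9, T(-8, 15)) + z)/(K + 38693) = (-69 - 154974)/(14420 + 38693) = -155043/53113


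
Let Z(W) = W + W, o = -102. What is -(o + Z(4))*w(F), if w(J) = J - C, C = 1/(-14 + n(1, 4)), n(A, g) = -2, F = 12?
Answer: 9071/8 ≈ 1133.9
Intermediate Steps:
C = -1/16 (C = 1/(-14 - 2) = 1/(-16) = -1/16 ≈ -0.062500)
Z(W) = 2*W
w(J) = 1/16 + J (w(J) = J - 1*(-1/16) = J + 1/16 = 1/16 + J)
-(o + Z(4))*w(F) = -(-102 + 2*4)*(1/16 + 12) = -(-102 + 8)*193/16 = -(-94)*193/16 = -1*(-9071/8) = 9071/8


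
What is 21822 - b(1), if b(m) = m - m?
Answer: 21822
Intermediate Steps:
b(m) = 0
21822 - b(1) = 21822 - 1*0 = 21822 + 0 = 21822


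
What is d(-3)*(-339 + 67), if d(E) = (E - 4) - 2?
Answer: 2448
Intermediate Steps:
d(E) = -6 + E (d(E) = (-4 + E) - 2 = -6 + E)
d(-3)*(-339 + 67) = (-6 - 3)*(-339 + 67) = -9*(-272) = 2448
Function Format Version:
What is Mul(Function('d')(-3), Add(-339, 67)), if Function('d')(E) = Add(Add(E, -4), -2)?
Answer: 2448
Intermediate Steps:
Function('d')(E) = Add(-6, E) (Function('d')(E) = Add(Add(-4, E), -2) = Add(-6, E))
Mul(Function('d')(-3), Add(-339, 67)) = Mul(Add(-6, -3), Add(-339, 67)) = Mul(-9, -272) = 2448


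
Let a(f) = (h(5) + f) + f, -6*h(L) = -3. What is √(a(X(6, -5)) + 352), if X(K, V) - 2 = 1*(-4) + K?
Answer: √1442/2 ≈ 18.987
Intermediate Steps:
h(L) = ½ (h(L) = -⅙*(-3) = ½)
X(K, V) = -2 + K (X(K, V) = 2 + (1*(-4) + K) = 2 + (-4 + K) = -2 + K)
a(f) = ½ + 2*f (a(f) = (½ + f) + f = ½ + 2*f)
√(a(X(6, -5)) + 352) = √((½ + 2*(-2 + 6)) + 352) = √((½ + 2*4) + 352) = √((½ + 8) + 352) = √(17/2 + 352) = √(721/2) = √1442/2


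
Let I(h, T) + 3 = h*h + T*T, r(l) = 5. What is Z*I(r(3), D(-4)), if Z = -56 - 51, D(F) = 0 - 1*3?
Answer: -3317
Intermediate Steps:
D(F) = -3 (D(F) = 0 - 3 = -3)
I(h, T) = -3 + T² + h² (I(h, T) = -3 + (h*h + T*T) = -3 + (h² + T²) = -3 + (T² + h²) = -3 + T² + h²)
Z = -107
Z*I(r(3), D(-4)) = -107*(-3 + (-3)² + 5²) = -107*(-3 + 9 + 25) = -107*31 = -3317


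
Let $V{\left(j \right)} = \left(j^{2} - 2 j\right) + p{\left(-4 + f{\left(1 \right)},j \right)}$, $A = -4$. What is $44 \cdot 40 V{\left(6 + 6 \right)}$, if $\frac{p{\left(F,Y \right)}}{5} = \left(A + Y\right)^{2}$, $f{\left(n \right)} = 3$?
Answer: $774400$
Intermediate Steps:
$p{\left(F,Y \right)} = 5 \left(-4 + Y\right)^{2}$
$V{\left(j \right)} = j^{2} - 2 j + 5 \left(-4 + j\right)^{2}$ ($V{\left(j \right)} = \left(j^{2} - 2 j\right) + 5 \left(-4 + j\right)^{2} = j^{2} - 2 j + 5 \left(-4 + j\right)^{2}$)
$44 \cdot 40 V{\left(6 + 6 \right)} = 44 \cdot 40 \left(80 - 42 \left(6 + 6\right) + 6 \left(6 + 6\right)^{2}\right) = 1760 \left(80 - 504 + 6 \cdot 12^{2}\right) = 1760 \left(80 - 504 + 6 \cdot 144\right) = 1760 \left(80 - 504 + 864\right) = 1760 \cdot 440 = 774400$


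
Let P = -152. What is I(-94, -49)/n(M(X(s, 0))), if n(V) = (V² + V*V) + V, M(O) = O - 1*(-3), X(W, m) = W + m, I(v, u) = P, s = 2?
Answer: -152/55 ≈ -2.7636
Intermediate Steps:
I(v, u) = -152
M(O) = 3 + O (M(O) = O + 3 = 3 + O)
n(V) = V + 2*V² (n(V) = (V² + V²) + V = 2*V² + V = V + 2*V²)
I(-94, -49)/n(M(X(s, 0))) = -152*1/((1 + 2*(3 + (2 + 0)))*(3 + (2 + 0))) = -152*1/((1 + 2*(3 + 2))*(3 + 2)) = -152*1/(5*(1 + 2*5)) = -152*1/(5*(1 + 10)) = -152/(5*11) = -152/55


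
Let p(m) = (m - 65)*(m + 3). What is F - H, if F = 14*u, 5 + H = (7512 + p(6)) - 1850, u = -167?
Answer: -7464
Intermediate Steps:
p(m) = (-65 + m)*(3 + m)
H = 5126 (H = -5 + ((7512 + (-195 + 6² - 62*6)) - 1850) = -5 + ((7512 + (-195 + 36 - 372)) - 1850) = -5 + ((7512 - 531) - 1850) = -5 + (6981 - 1850) = -5 + 5131 = 5126)
F = -2338 (F = 14*(-167) = -2338)
F - H = -2338 - 1*5126 = -2338 - 5126 = -7464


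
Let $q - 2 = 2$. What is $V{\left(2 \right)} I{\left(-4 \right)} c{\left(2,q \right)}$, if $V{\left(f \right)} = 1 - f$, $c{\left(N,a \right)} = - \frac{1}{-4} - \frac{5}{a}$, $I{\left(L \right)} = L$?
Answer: $-4$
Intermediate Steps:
$q = 4$ ($q = 2 + 2 = 4$)
$c{\left(N,a \right)} = \frac{1}{4} - \frac{5}{a}$ ($c{\left(N,a \right)} = \left(-1\right) \left(- \frac{1}{4}\right) - \frac{5}{a} = \frac{1}{4} - \frac{5}{a}$)
$V{\left(2 \right)} I{\left(-4 \right)} c{\left(2,q \right)} = \left(1 - 2\right) \left(-4\right) \frac{-20 + 4}{4 \cdot 4} = \left(1 - 2\right) \left(-4\right) \frac{1}{4} \cdot \frac{1}{4} \left(-16\right) = \left(-1\right) \left(-4\right) \left(-1\right) = 4 \left(-1\right) = -4$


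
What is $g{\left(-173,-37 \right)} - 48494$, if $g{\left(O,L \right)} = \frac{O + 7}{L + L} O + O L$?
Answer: $- \frac{1571800}{37} \approx -42481.0$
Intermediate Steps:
$g{\left(O,L \right)} = L O + \frac{O \left(7 + O\right)}{2 L}$ ($g{\left(O,L \right)} = \frac{7 + O}{2 L} O + L O = \frac{O \left(7 + O\right)}{2 L} + L O = L O + \frac{O \left(7 + O\right)}{2 L}$)
$g{\left(-173,-37 \right)} - 48494 = \frac{1}{2} \left(-173\right) \frac{1}{-37} \left(7 - 173 + 2 \left(-37\right)^{2}\right) - 48494 = \frac{1}{2} \left(-173\right) \left(- \frac{1}{37}\right) \left(7 - 173 + 2 \cdot 1369\right) - 48494 = \frac{1}{2} \left(-173\right) \left(- \frac{1}{37}\right) \left(7 - 173 + 2738\right) - 48494 = \frac{1}{2} \left(-173\right) \left(- \frac{1}{37}\right) 2572 - 48494 = \frac{222478}{37} - 48494 = - \frac{1571800}{37}$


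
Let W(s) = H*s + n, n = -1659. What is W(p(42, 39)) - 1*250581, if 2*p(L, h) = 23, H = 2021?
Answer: -457997/2 ≈ -2.2900e+5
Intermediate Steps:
p(L, h) = 23/2 (p(L, h) = (½)*23 = 23/2)
W(s) = -1659 + 2021*s (W(s) = 2021*s - 1659 = -1659 + 2021*s)
W(p(42, 39)) - 1*250581 = (-1659 + 2021*(23/2)) - 1*250581 = (-1659 + 46483/2) - 250581 = 43165/2 - 250581 = -457997/2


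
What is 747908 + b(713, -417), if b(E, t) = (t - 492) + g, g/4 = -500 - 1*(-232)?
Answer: 745927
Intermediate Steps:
g = -1072 (g = 4*(-500 - 1*(-232)) = 4*(-500 + 232) = 4*(-268) = -1072)
b(E, t) = -1564 + t (b(E, t) = (t - 492) - 1072 = (-492 + t) - 1072 = -1564 + t)
747908 + b(713, -417) = 747908 + (-1564 - 417) = 747908 - 1981 = 745927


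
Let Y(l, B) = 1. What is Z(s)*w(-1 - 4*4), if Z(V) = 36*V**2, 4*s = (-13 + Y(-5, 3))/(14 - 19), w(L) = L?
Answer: -5508/25 ≈ -220.32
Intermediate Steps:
s = 3/5 (s = ((-13 + 1)/(14 - 19))/4 = (-12/(-5))/4 = (-12*(-1/5))/4 = (1/4)*(12/5) = 3/5 ≈ 0.60000)
Z(s)*w(-1 - 4*4) = (36*(3/5)**2)*(-1 - 4*4) = (36*(9/25))*(-1 - 1*16) = 324*(-1 - 16)/25 = (324/25)*(-17) = -5508/25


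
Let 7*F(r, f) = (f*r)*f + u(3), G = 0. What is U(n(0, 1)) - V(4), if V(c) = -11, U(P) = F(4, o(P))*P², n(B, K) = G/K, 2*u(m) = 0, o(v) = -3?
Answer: 11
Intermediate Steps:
u(m) = 0 (u(m) = (½)*0 = 0)
F(r, f) = r*f²/7 (F(r, f) = ((f*r)*f + 0)/7 = (r*f² + 0)/7 = (r*f²)/7 = r*f²/7)
n(B, K) = 0 (n(B, K) = 0/K = 0)
U(P) = 36*P²/7 (U(P) = ((⅐)*4*(-3)²)*P² = ((⅐)*4*9)*P² = 36*P²/7)
U(n(0, 1)) - V(4) = (36/7)*0² - 1*(-11) = (36/7)*0 + 11 = 0 + 11 = 11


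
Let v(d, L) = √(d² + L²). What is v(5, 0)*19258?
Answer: 96290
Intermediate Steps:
v(d, L) = √(L² + d²)
v(5, 0)*19258 = √(0² + 5²)*19258 = √(0 + 25)*19258 = √25*19258 = 5*19258 = 96290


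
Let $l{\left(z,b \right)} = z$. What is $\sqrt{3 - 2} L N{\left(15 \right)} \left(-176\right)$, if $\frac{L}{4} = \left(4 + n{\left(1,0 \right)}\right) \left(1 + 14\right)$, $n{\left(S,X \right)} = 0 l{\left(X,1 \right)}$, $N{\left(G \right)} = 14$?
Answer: $-591360$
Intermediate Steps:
$n{\left(S,X \right)} = 0$ ($n{\left(S,X \right)} = 0 X = 0$)
$L = 240$ ($L = 4 \left(4 + 0\right) \left(1 + 14\right) = 4 \cdot 4 \cdot 15 = 4 \cdot 60 = 240$)
$\sqrt{3 - 2} L N{\left(15 \right)} \left(-176\right) = \sqrt{3 - 2} \cdot 240 \cdot 14 \left(-176\right) = \sqrt{1} \cdot 240 \cdot 14 \left(-176\right) = 1 \cdot 240 \cdot 14 \left(-176\right) = 240 \cdot 14 \left(-176\right) = 3360 \left(-176\right) = -591360$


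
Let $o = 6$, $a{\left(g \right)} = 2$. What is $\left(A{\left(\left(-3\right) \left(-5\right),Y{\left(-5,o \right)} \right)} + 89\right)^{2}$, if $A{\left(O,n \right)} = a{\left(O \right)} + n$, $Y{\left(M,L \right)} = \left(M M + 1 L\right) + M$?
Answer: $13689$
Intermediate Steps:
$Y{\left(M,L \right)} = L + M + M^{2}$ ($Y{\left(M,L \right)} = \left(M^{2} + L\right) + M = \left(L + M^{2}\right) + M = L + M + M^{2}$)
$A{\left(O,n \right)} = 2 + n$
$\left(A{\left(\left(-3\right) \left(-5\right),Y{\left(-5,o \right)} \right)} + 89\right)^{2} = \left(\left(2 + \left(6 - 5 + \left(-5\right)^{2}\right)\right) + 89\right)^{2} = \left(\left(2 + \left(6 - 5 + 25\right)\right) + 89\right)^{2} = \left(\left(2 + 26\right) + 89\right)^{2} = \left(28 + 89\right)^{2} = 117^{2} = 13689$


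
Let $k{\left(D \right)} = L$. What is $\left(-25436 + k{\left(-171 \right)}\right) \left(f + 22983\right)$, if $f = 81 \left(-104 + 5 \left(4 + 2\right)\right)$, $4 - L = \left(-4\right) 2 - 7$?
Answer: $-431809413$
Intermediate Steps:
$L = 19$ ($L = 4 - \left(\left(-4\right) 2 - 7\right) = 4 - \left(-8 - 7\right) = 4 - -15 = 4 + 15 = 19$)
$f = -5994$ ($f = 81 \left(-104 + 5 \cdot 6\right) = 81 \left(-104 + 30\right) = 81 \left(-74\right) = -5994$)
$k{\left(D \right)} = 19$
$\left(-25436 + k{\left(-171 \right)}\right) \left(f + 22983\right) = \left(-25436 + 19\right) \left(-5994 + 22983\right) = \left(-25417\right) 16989 = -431809413$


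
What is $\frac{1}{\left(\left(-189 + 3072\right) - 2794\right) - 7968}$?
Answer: $- \frac{1}{7879} \approx -0.00012692$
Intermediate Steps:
$\frac{1}{\left(\left(-189 + 3072\right) - 2794\right) - 7968} = \frac{1}{\left(2883 - 2794\right) - 7968} = \frac{1}{89 - 7968} = \frac{1}{-7879} = - \frac{1}{7879}$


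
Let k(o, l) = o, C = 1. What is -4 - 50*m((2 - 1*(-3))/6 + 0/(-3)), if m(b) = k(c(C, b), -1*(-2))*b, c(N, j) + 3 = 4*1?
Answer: -137/3 ≈ -45.667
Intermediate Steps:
c(N, j) = 1 (c(N, j) = -3 + 4*1 = -3 + 4 = 1)
m(b) = b (m(b) = 1*b = b)
-4 - 50*m((2 - 1*(-3))/6 + 0/(-3)) = -4 - 50*((2 - 1*(-3))/6 + 0/(-3)) = -4 - 50*((2 + 3)*(⅙) + 0*(-⅓)) = -4 - 50*(5*(⅙) + 0) = -4 - 50*(⅚ + 0) = -4 - 50*⅚ = -4 - 125/3 = -137/3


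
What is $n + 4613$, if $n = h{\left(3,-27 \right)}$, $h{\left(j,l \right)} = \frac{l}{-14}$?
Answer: $\frac{64609}{14} \approx 4614.9$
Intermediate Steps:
$h{\left(j,l \right)} = - \frac{l}{14}$ ($h{\left(j,l \right)} = l \left(- \frac{1}{14}\right) = - \frac{l}{14}$)
$n = \frac{27}{14}$ ($n = \left(- \frac{1}{14}\right) \left(-27\right) = \frac{27}{14} \approx 1.9286$)
$n + 4613 = \frac{27}{14} + 4613 = \frac{64609}{14}$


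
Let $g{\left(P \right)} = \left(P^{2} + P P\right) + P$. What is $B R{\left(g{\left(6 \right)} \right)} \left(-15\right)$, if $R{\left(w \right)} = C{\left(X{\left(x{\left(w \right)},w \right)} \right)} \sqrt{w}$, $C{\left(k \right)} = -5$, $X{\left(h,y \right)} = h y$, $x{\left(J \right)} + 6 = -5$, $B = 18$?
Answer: $1350 \sqrt{78} \approx 11923.0$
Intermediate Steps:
$x{\left(J \right)} = -11$ ($x{\left(J \right)} = -6 - 5 = -11$)
$g{\left(P \right)} = P + 2 P^{2}$ ($g{\left(P \right)} = \left(P^{2} + P^{2}\right) + P = 2 P^{2} + P = P + 2 P^{2}$)
$R{\left(w \right)} = - 5 \sqrt{w}$
$B R{\left(g{\left(6 \right)} \right)} \left(-15\right) = 18 \left(- 5 \sqrt{6 \left(1 + 2 \cdot 6\right)}\right) \left(-15\right) = 18 \left(- 5 \sqrt{6 \left(1 + 12\right)}\right) \left(-15\right) = 18 \left(- 5 \sqrt{6 \cdot 13}\right) \left(-15\right) = 18 \left(- 5 \sqrt{78}\right) \left(-15\right) = - 90 \sqrt{78} \left(-15\right) = 1350 \sqrt{78}$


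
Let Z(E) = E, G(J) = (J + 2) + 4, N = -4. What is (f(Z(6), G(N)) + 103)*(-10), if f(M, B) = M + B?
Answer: -1110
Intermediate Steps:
G(J) = 6 + J (G(J) = (2 + J) + 4 = 6 + J)
f(M, B) = B + M
(f(Z(6), G(N)) + 103)*(-10) = (((6 - 4) + 6) + 103)*(-10) = ((2 + 6) + 103)*(-10) = (8 + 103)*(-10) = 111*(-10) = -1110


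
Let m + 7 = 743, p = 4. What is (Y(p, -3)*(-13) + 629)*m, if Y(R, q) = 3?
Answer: 434240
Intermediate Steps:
m = 736 (m = -7 + 743 = 736)
(Y(p, -3)*(-13) + 629)*m = (3*(-13) + 629)*736 = (-39 + 629)*736 = 590*736 = 434240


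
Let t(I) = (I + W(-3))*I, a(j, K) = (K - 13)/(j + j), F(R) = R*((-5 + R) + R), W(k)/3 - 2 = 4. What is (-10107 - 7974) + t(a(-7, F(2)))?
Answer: -3539871/196 ≈ -18061.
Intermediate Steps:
W(k) = 18 (W(k) = 6 + 3*4 = 6 + 12 = 18)
F(R) = R*(-5 + 2*R)
a(j, K) = (-13 + K)/(2*j) (a(j, K) = (-13 + K)/((2*j)) = (-13 + K)*(1/(2*j)) = (-13 + K)/(2*j))
t(I) = I*(18 + I) (t(I) = (I + 18)*I = (18 + I)*I = I*(18 + I))
(-10107 - 7974) + t(a(-7, F(2))) = (-10107 - 7974) + ((½)*(-13 + 2*(-5 + 2*2))/(-7))*(18 + (½)*(-13 + 2*(-5 + 2*2))/(-7)) = -18081 + ((½)*(-⅐)*(-13 + 2*(-5 + 4)))*(18 + (½)*(-⅐)*(-13 + 2*(-5 + 4))) = -18081 + ((½)*(-⅐)*(-13 + 2*(-1)))*(18 + (½)*(-⅐)*(-13 + 2*(-1))) = -18081 + ((½)*(-⅐)*(-13 - 2))*(18 + (½)*(-⅐)*(-13 - 2)) = -18081 + ((½)*(-⅐)*(-15))*(18 + (½)*(-⅐)*(-15)) = -18081 + 15*(18 + 15/14)/14 = -18081 + (15/14)*(267/14) = -18081 + 4005/196 = -3539871/196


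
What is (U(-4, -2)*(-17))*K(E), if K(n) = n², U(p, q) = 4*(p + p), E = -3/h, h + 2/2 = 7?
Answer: 136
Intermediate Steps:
h = 6 (h = -1 + 7 = 6)
E = -½ (E = -3/6 = -3*⅙ = -½ ≈ -0.50000)
U(p, q) = 8*p (U(p, q) = 4*(2*p) = 8*p)
(U(-4, -2)*(-17))*K(E) = ((8*(-4))*(-17))*(-½)² = -32*(-17)*(¼) = 544*(¼) = 136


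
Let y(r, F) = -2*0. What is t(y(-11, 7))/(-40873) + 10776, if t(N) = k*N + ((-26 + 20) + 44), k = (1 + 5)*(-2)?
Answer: 440447410/40873 ≈ 10776.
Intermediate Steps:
y(r, F) = 0
k = -12 (k = 6*(-2) = -12)
t(N) = 38 - 12*N (t(N) = -12*N + ((-26 + 20) + 44) = -12*N + (-6 + 44) = -12*N + 38 = 38 - 12*N)
t(y(-11, 7))/(-40873) + 10776 = (38 - 12*0)/(-40873) + 10776 = (38 + 0)*(-1/40873) + 10776 = 38*(-1/40873) + 10776 = -38/40873 + 10776 = 440447410/40873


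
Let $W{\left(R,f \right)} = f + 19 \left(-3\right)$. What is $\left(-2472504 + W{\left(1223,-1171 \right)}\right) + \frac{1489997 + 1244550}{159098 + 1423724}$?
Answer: $- \frac{3915474697157}{1582822} \approx -2.4737 \cdot 10^{6}$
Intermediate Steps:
$W{\left(R,f \right)} = -57 + f$ ($W{\left(R,f \right)} = f - 57 = -57 + f$)
$\left(-2472504 + W{\left(1223,-1171 \right)}\right) + \frac{1489997 + 1244550}{159098 + 1423724} = \left(-2472504 - 1228\right) + \frac{1489997 + 1244550}{159098 + 1423724} = \left(-2472504 - 1228\right) + \frac{2734547}{1582822} = -2473732 + 2734547 \cdot \frac{1}{1582822} = -2473732 + \frac{2734547}{1582822} = - \frac{3915474697157}{1582822}$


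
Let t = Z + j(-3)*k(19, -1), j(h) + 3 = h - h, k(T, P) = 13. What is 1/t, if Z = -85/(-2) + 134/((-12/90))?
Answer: -2/2003 ≈ -0.00099850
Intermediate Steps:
Z = -1925/2 (Z = -85*(-½) + 134/((-12*1/90)) = 85/2 + 134/(-2/15) = 85/2 + 134*(-15/2) = 85/2 - 1005 = -1925/2 ≈ -962.50)
j(h) = -3 (j(h) = -3 + (h - h) = -3 + 0 = -3)
t = -2003/2 (t = -1925/2 - 3*13 = -1925/2 - 39 = -2003/2 ≈ -1001.5)
1/t = 1/(-2003/2) = -2/2003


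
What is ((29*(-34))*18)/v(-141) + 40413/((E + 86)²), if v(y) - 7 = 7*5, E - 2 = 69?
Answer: -72628851/172543 ≈ -420.93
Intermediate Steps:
E = 71 (E = 2 + 69 = 71)
v(y) = 42 (v(y) = 7 + 7*5 = 7 + 35 = 42)
((29*(-34))*18)/v(-141) + 40413/((E + 86)²) = ((29*(-34))*18)/42 + 40413/((71 + 86)²) = -986*18*(1/42) + 40413/(157²) = -17748*1/42 + 40413/24649 = -2958/7 + 40413*(1/24649) = -2958/7 + 40413/24649 = -72628851/172543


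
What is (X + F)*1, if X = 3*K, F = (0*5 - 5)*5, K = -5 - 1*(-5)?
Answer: -25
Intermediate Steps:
K = 0 (K = -5 + 5 = 0)
F = -25 (F = (0 - 5)*5 = -5*5 = -25)
X = 0 (X = 3*0 = 0)
(X + F)*1 = (0 - 25)*1 = -25*1 = -25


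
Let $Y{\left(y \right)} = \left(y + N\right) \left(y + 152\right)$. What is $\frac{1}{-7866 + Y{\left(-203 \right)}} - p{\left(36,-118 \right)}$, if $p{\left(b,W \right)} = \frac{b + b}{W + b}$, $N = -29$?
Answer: $\frac{142817}{162606} \approx 0.8783$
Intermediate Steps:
$Y{\left(y \right)} = \left(-29 + y\right) \left(152 + y\right)$ ($Y{\left(y \right)} = \left(y - 29\right) \left(y + 152\right) = \left(-29 + y\right) \left(152 + y\right)$)
$p{\left(b,W \right)} = \frac{2 b}{W + b}$
$\frac{1}{-7866 + Y{\left(-203 \right)}} - p{\left(36,-118 \right)} = \frac{1}{-7866 + \left(-4408 + \left(-203\right)^{2} + 123 \left(-203\right)\right)} - 2 \cdot 36 \frac{1}{-118 + 36} = \frac{1}{-7866 - -11832} - 2 \cdot 36 \frac{1}{-82} = \frac{1}{-7866 + 11832} - 2 \cdot 36 \left(- \frac{1}{82}\right) = \frac{1}{3966} - - \frac{36}{41} = \frac{1}{3966} + \frac{36}{41} = \frac{142817}{162606}$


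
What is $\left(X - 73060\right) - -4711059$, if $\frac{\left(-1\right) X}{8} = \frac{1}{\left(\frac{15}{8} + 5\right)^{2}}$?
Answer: $\frac{14029946463}{3025} \approx 4.638 \cdot 10^{6}$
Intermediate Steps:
$X = - \frac{512}{3025}$ ($X = - \frac{8}{\left(\frac{15}{8} + 5\right)^{2}} = - \frac{8}{\left(\frac{55}{8}\right)^{2}} = - \frac{8}{\frac{3025}{64}} = \left(-8\right) \frac{64}{3025} = - \frac{512}{3025} \approx -0.16926$)
$\left(X - 73060\right) - -4711059 = \left(- \frac{512}{3025} - 73060\right) - -4711059 = \left(- \frac{512}{3025} - 73060\right) + 4711059 = - \frac{221007012}{3025} + 4711059 = \frac{14029946463}{3025}$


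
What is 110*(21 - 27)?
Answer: -660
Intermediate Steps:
110*(21 - 27) = 110*(-6) = -660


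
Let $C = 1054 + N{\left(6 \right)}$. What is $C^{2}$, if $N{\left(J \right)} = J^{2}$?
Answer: $1188100$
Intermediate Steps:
$C = 1090$ ($C = 1054 + 6^{2} = 1054 + 36 = 1090$)
$C^{2} = 1090^{2} = 1188100$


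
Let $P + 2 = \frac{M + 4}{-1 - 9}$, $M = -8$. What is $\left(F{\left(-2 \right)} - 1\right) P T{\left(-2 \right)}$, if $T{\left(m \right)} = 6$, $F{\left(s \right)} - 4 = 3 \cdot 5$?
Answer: $- \frac{864}{5} \approx -172.8$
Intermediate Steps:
$F{\left(s \right)} = 19$ ($F{\left(s \right)} = 4 + 3 \cdot 5 = 4 + 15 = 19$)
$P = - \frac{8}{5}$ ($P = -2 + \frac{-8 + 4}{-1 - 9} = -2 - \frac{4}{-10} = -2 - - \frac{2}{5} = -2 + \frac{2}{5} = - \frac{8}{5} \approx -1.6$)
$\left(F{\left(-2 \right)} - 1\right) P T{\left(-2 \right)} = \left(19 - 1\right) \left(- \frac{8}{5}\right) 6 = 18 \left(- \frac{8}{5}\right) 6 = \left(- \frac{144}{5}\right) 6 = - \frac{864}{5}$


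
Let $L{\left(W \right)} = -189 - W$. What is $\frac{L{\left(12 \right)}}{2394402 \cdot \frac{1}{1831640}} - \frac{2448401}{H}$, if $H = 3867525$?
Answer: $- \frac{238288177990367}{1543401599175} \approx -154.39$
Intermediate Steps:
$\frac{L{\left(12 \right)}}{2394402 \cdot \frac{1}{1831640}} - \frac{2448401}{H} = \frac{-189 - 12}{2394402 \cdot \frac{1}{1831640}} - \frac{2448401}{3867525} = - \frac{201}{\frac{1197201}{915820}} - \frac{2448401}{3867525} = \left(-201\right) \frac{915820}{1197201} - \frac{2448401}{3867525} = - \frac{61359940}{399067} - \frac{2448401}{3867525} = - \frac{238288177990367}{1543401599175}$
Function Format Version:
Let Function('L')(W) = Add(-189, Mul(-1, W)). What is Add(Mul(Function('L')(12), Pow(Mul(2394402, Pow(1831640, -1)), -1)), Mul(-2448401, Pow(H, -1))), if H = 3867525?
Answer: Rational(-238288177990367, 1543401599175) ≈ -154.39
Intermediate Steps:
Add(Mul(Function('L')(12), Pow(Mul(2394402, Pow(1831640, -1)), -1)), Mul(-2448401, Pow(H, -1))) = Add(Mul(Add(-189, Mul(-1, 12)), Pow(Mul(2394402, Pow(1831640, -1)), -1)), Mul(-2448401, Pow(3867525, -1))) = Add(Mul(Add(-189, -12), Pow(Mul(2394402, Rational(1, 1831640)), -1)), Mul(-2448401, Rational(1, 3867525))) = Add(Mul(-201, Pow(Rational(1197201, 915820), -1)), Rational(-2448401, 3867525)) = Add(Mul(-201, Rational(915820, 1197201)), Rational(-2448401, 3867525)) = Add(Rational(-61359940, 399067), Rational(-2448401, 3867525)) = Rational(-238288177990367, 1543401599175)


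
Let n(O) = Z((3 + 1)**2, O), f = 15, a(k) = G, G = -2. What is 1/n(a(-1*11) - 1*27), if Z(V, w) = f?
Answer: 1/15 ≈ 0.066667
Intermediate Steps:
a(k) = -2
Z(V, w) = 15
n(O) = 15
1/n(a(-1*11) - 1*27) = 1/15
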